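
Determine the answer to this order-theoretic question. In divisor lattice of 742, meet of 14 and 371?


In a divisor lattice, meet = gcd (greatest common divisor).
By Euclidean algorithm or factoring: gcd(14,371) = 7


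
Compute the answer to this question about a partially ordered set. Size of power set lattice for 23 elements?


Power set = 2^n.
2^23 = 8388608


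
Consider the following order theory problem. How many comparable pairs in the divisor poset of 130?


A comparable pair {a,b} has a < b or b < a in the order.
Count unordered pairs where one element is strictly below the other.
Examples: {1,2}, {1,5}, {1,10}, {1,13}, ...
Total comparable pairs: 19


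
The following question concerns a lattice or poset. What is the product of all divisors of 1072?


Divisors of 1072: [1, 2, 4, 8, 16, 67, 134, 268, 536, 1072]
Product = n^(d(n)/2) = 1072^(10/2)
Product = 1415708784197632


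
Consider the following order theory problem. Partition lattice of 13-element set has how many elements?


B(n) = number of set partitions of an n-element set.
B(n) satisfies the recurrence: B(n+1) = sum_k C(n,k)*B(k).
B(13) = 27644437


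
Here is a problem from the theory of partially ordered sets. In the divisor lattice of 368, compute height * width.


Height = length of longest chain minus 1; width = size of largest antichain.
A maximum chain: 1 | 23 | 46 | 92 | 184 | 368  (height 5).
A maximum antichain: {2, 23}  (width 2).
Product = 5 * 2 = 10


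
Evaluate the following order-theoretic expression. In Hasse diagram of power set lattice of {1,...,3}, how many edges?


A cover relation a -< b holds when a < b with no c strictly between.
Cover relations:
  {} -< {1}
  {} -< {2}
  {} -< {3}
  {1} -< {1,2}
  {1} -< {1,3}
  {2} -< {1,2}
  {2} -< {2,3}
  {3} -< {1,3}
  ...4 more
Total: 12


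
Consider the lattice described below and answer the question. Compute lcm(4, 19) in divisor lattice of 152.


In a divisor lattice, join = lcm (least common multiple).
gcd(4,19) = 1
lcm(4,19) = 4*19/gcd = 76/1 = 76


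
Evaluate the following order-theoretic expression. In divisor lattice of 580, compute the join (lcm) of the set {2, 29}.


In a divisor lattice, join = lcm (least common multiple).
Compute lcm iteratively: start with first element, then lcm(current, next).
Elements: [2, 29]
lcm(2,29) = 58
Final lcm = 58


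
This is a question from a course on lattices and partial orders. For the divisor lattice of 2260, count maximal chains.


A maximal chain goes from the minimum element to a maximal element via cover relations.
Counting all min-to-max paths in the cover graph.
Total maximal chains: 12


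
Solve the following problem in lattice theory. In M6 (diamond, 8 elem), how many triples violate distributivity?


Distributive law: a ^ (b v c) = (a ^ b) v (a ^ c).
Check all 8^3 = 512 ordered triples (a,b,c).
  e.g. a=a1, b=a2, c=a3: lhs=a1 != rhs=0
  e.g. a=a1, b=a2, c=a4: lhs=a1 != rhs=0
Total violating triples: 120


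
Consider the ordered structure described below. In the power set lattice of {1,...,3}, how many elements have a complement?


An element a is complemented if some b has a meet b = bottom, a join b = top.
every subset A has complement S\A, so all elements are complemented.
Complemented elements: {}, {1}, {2}, {3}, {1,2}, {1,3}, ... (2 more)
Count: 8


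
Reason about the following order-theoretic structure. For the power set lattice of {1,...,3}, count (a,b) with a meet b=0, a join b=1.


Complement pair (a,b): a meet b = bottom, a join b = top.
Here: A intersect B = {} and A union B = {1,...,3}.
Pairs found: ({},{1,2,3}), ({1},{2,3}), ({2},{1,3}), ({3},{1,2}), ... (4 more)
Total ordered pairs: 8


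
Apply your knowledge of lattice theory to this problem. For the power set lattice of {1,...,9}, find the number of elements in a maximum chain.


A chain is a totally ordered subset; we count the number of elements in a maximum chain.
Compute, for each element x, the size of the longest chain ending at x:
  {}: 1
  {1}: 2
  {2}: 2
  {3}: 2
  {4}: 2
  {5}: 2
  ...
A maximum chain: {} < {1} < {1,2} < {1,2,3} < {1,2,3,4} < {1,2,3,4,5} < {1,2,3,4,5,6} < {1,2,3,4,5,6,7} < {1,2,3,4,5,6,7,8} < {1,2,3,4,5,6,7,8,9}
Number of elements in the longest chain: 10


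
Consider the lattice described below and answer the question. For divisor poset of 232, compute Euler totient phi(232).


phi(n) = n * prod_{p|n} (1 - 1/p).
Prime divisors of 232: [2, 29]
phi(232) = 232 * (1 - 1/2) * (1 - 1/29)
phi(232) = 112


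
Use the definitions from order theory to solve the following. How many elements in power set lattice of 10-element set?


Power set = 2^n.
2^10 = 1024


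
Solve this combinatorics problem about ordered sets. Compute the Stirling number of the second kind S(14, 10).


S(n,k) = k*S(n-1,k) + S(n-1,k-1).
S(13,10) = 39325, S(13,9) = 359502
S(14,10) = 10*39325 + 359502 = 393250 + 359502
S(14,10) = 752752


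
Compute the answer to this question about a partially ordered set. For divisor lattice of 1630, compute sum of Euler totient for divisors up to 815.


Divisors of 1630 up to 815: [1, 2, 5, 10, 163, 326, 815]
phi values: [1, 1, 4, 4, 162, 162, 648]
Sum = 982


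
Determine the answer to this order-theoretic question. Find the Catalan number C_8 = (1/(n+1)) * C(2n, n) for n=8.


C(n) = C(2n, n) / (n+1).
C(16, 8) = 12870
C(8) = 12870 / 9 = 1430


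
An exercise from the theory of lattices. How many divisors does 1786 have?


Divisors of 1786: [1, 2, 19, 38, 47, 94, 893, 1786]
Count: 8


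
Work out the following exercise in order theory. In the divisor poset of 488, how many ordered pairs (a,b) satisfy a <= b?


The order relation is {(a,b) : a <= b}, reflexive so it includes (a,a).
Examples: (1,1), (1,122), (1,2), (1,244), (1,4), ...
Total ordered pairs: 30


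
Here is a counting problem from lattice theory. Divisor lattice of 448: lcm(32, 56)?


Join=lcm.
gcd(32,56)=8
lcm=224


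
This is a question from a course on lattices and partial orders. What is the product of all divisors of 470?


Divisors of 470: [1, 2, 5, 10, 47, 94, 235, 470]
Product = n^(d(n)/2) = 470^(8/2)
Product = 48796810000


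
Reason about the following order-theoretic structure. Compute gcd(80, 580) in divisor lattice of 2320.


In a divisor lattice, meet = gcd (greatest common divisor).
By Euclidean algorithm or factoring: gcd(80,580) = 20


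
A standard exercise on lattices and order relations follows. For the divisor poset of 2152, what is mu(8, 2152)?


In a divisor lattice, mu(a,b) = mu(b/a) where mu is the classical Mobius function.
b/a = 2152/8 = 269
Prime factorization of 269: primes [269]
269 is squarefree with 1 prime factor(s), so mu(269) = (-1)^1 = -1


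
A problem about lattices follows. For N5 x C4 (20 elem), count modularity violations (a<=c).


Modular law: if a <= c then a v (b ^ c) = (a v b) ^ c.
Check all triples (a,b,c) with a <= c among 20 elements.
  e.g. a=(a,0), b=(c,0), c=(b,0): lhs=(a,0) != rhs=(b,0)
  e.g. a=(a,0), b=(c,1), c=(b,0): lhs=(a,0) != rhs=(b,0)
Total violating triples: 40


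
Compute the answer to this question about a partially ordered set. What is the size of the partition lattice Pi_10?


B(n) = number of set partitions of an n-element set.
B(n) satisfies the recurrence: B(n+1) = sum_k C(n,k)*B(k).
B(10) = 115975


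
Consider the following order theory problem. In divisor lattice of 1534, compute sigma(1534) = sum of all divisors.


sigma(n) = sum of divisors.
Divisors of 1534: [1, 2, 13, 26, 59, 118, 767, 1534]
Sum = 2520


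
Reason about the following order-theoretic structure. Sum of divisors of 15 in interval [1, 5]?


Interval [1,5] in divisors of 15: [1, 5]
Sum = 6


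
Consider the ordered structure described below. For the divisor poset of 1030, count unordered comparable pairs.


A comparable pair {a,b} has a < b or b < a in the order.
Count unordered pairs where one element is strictly below the other.
Examples: {1,2}, {1,5}, {1,10}, {1,103}, ...
Total comparable pairs: 19


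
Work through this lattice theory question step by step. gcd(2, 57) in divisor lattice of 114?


Meet=gcd.
gcd(2,57)=1


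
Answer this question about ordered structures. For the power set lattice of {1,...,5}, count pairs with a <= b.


The order relation is {(a,b) : a <= b}, reflexive so it includes (a,a).
Examples: ({},{}), ({},{1,2}), ({},{1,2,3}), ({},{1,2,3,4}), ({},{1,2,3,4,5}), ...
Total ordered pairs: 243


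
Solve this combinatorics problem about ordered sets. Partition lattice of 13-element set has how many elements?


B(n) = number of set partitions of an n-element set.
B(n) satisfies the recurrence: B(n+1) = sum_k C(n,k)*B(k).
B(13) = 27644437


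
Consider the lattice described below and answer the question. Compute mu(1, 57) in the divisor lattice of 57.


In a divisor lattice, mu(a,b) = mu(b/a) where mu is the classical Mobius function.
b/a = 57/1 = 57
Prime factorization of 57: primes [3, 19]
57 is squarefree with 2 prime factor(s), so mu(57) = (-1)^2 = 1


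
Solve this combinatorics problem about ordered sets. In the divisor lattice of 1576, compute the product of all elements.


Divisors of 1576: [1, 2, 4, 8, 197, 394, 788, 1576]
Product = n^(d(n)/2) = 1576^(8/2)
Product = 6169143218176


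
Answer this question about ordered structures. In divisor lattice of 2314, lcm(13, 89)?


Join=lcm.
gcd(13,89)=1
lcm=1157


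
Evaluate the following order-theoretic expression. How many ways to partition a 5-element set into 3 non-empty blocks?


S(n,k) = k*S(n-1,k) + S(n-1,k-1).
S(4,3) = 6, S(4,2) = 7
S(5,3) = 3*6 + 7 = 18 + 7
S(5,3) = 25


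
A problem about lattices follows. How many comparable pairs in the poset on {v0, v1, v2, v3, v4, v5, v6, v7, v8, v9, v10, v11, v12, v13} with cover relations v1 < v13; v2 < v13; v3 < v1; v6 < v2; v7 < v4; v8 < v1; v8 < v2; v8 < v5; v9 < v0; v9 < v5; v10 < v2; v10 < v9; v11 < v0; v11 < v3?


A comparable pair {a,b} has a < b or b < a in the order.
Count unordered pairs where one element is strictly below the other.
Examples: {v0,v9}, {v0,v10}, {v0,v11}, {v1,v3}, ...
Total comparable pairs: 22


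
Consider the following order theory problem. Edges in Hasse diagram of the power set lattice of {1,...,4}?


A cover relation a -< b holds when a < b with no c strictly between.
Cover relations:
  {} -< {1}
  {} -< {2}
  {} -< {3}
  {} -< {4}
  {1} -< {1,2}
  {1} -< {1,3}
  {1} -< {1,4}
  {2} -< {1,2}
  ...24 more
Total: 32


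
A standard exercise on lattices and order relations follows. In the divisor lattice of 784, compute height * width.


Height = length of longest chain minus 1; width = size of largest antichain.
A maximum chain: 1 | 7 | 49 | 98 | 196 | 392 | 784  (height 6).
A maximum antichain: {4, 14, 49}  (width 3).
Product = 6 * 3 = 18


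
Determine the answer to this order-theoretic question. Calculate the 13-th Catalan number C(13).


C(n) = C(2n, n) / (n+1).
C(26, 13) = 10400600
C(13) = 10400600 / 14 = 742900


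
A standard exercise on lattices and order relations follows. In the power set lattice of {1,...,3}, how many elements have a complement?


An element a is complemented if some b has a meet b = bottom, a join b = top.
every subset A has complement S\A, so all elements are complemented.
Complemented elements: {}, {1}, {2}, {3}, {1,2}, {1,3}, ... (2 more)
Count: 8


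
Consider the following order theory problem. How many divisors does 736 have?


Divisors of 736: [1, 2, 4, 8, 16, 23, 32, 46, 92, 184, 368, 736]
Count: 12


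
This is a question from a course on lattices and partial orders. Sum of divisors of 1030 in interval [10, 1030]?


Interval [10,1030] in divisors of 1030: [10, 1030]
Sum = 1040


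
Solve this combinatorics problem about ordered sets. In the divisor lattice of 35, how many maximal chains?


A maximal chain goes from the minimum element to a maximal element via cover relations.
Counting all min-to-max paths in the cover graph.
Total maximal chains: 2


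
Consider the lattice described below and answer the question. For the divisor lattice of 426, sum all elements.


sigma(n) = sum of divisors.
Divisors of 426: [1, 2, 3, 6, 71, 142, 213, 426]
Sum = 864


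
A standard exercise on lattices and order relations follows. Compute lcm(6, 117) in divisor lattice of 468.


In a divisor lattice, join = lcm (least common multiple).
gcd(6,117) = 3
lcm(6,117) = 6*117/gcd = 702/3 = 234


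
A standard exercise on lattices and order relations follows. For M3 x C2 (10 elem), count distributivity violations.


Distributive law: a ^ (b v c) = (a ^ b) v (a ^ c).
Check all 10^3 = 1000 ordered triples (a,b,c).
  e.g. a=(a1,0), b=(a2,0), c=(a3,0): lhs=(a1,0) != rhs=(0,0)
  e.g. a=(a1,0), b=(a2,0), c=(a3,1): lhs=(a1,0) != rhs=(0,0)
Total violating triples: 48


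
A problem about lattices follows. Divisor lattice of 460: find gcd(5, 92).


In a divisor lattice, meet = gcd (greatest common divisor).
By Euclidean algorithm or factoring: gcd(5,92) = 1


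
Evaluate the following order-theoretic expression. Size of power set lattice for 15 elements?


Power set = 2^n.
2^15 = 32768


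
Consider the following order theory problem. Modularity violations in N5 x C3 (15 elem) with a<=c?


Modular law: if a <= c then a v (b ^ c) = (a v b) ^ c.
Check all triples (a,b,c) with a <= c among 15 elements.
  e.g. a=(a,0), b=(c,0), c=(b,0): lhs=(a,0) != rhs=(b,0)
  e.g. a=(a,0), b=(c,1), c=(b,0): lhs=(a,0) != rhs=(b,0)
Total violating triples: 18


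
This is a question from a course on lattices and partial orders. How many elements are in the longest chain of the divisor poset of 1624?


A chain is a totally ordered subset; we count the number of elements in a maximum chain.
Compute, for each element x, the size of the longest chain ending at x:
  1: 1
  2: 2
  7: 2
  29: 2
  4: 3
  8: 4
  ...
A maximum chain: 1 < 2 < 4 < 8 < 56 < 1624
Number of elements in the longest chain: 6


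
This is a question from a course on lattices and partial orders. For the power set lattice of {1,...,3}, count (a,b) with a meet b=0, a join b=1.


Complement pair (a,b): a meet b = bottom, a join b = top.
Here: A intersect B = {} and A union B = {1,...,3}.
Pairs found: ({},{1,2,3}), ({1},{2,3}), ({2},{1,3}), ({3},{1,2}), ... (4 more)
Total ordered pairs: 8


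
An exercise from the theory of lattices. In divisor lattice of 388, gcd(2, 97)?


Meet=gcd.
gcd(2,97)=1


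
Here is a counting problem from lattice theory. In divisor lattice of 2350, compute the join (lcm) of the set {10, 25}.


In a divisor lattice, join = lcm (least common multiple).
Compute lcm iteratively: start with first element, then lcm(current, next).
Elements: [10, 25]
lcm(10,25) = 50
Final lcm = 50


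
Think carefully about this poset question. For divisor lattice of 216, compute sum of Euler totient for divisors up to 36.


Divisors of 216 up to 36: [1, 2, 3, 4, 6, 8, 9, 12, 18, 24, 27, 36]
phi values: [1, 1, 2, 2, 2, 4, 6, 4, 6, 8, 18, 12]
Sum = 66


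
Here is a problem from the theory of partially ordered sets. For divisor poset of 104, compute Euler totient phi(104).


phi(n) = n * prod_{p|n} (1 - 1/p).
Prime divisors of 104: [2, 13]
phi(104) = 104 * (1 - 1/2) * (1 - 1/13)
phi(104) = 48


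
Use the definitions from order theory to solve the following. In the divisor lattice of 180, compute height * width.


Height = length of longest chain minus 1; width = size of largest antichain.
A maximum chain: 1 | 5 | 15 | 45 | 90 | 180  (height 5).
A maximum antichain: {4, 6, 9, 10, 15}  (width 5).
Product = 5 * 5 = 25


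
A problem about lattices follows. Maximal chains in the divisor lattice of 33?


A maximal chain goes from the minimum element to a maximal element via cover relations.
Counting all min-to-max paths in the cover graph.
Total maximal chains: 2


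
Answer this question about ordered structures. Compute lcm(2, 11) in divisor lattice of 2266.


In a divisor lattice, join = lcm (least common multiple).
gcd(2,11) = 1
lcm(2,11) = 2*11/gcd = 22/1 = 22


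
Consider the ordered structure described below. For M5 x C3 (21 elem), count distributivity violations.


Distributive law: a ^ (b v c) = (a ^ b) v (a ^ c).
Check all 21^3 = 9261 ordered triples (a,b,c).
  e.g. a=(a1,0), b=(a2,0), c=(a3,0): lhs=(a1,0) != rhs=(0,0)
  e.g. a=(a1,0), b=(a2,0), c=(a3,1): lhs=(a1,0) != rhs=(0,0)
Total violating triples: 1620


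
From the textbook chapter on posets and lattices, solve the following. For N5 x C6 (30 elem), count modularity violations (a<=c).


Modular law: if a <= c then a v (b ^ c) = (a v b) ^ c.
Check all triples (a,b,c) with a <= c among 30 elements.
  e.g. a=(a,0), b=(c,0), c=(b,0): lhs=(a,0) != rhs=(b,0)
  e.g. a=(a,0), b=(c,1), c=(b,0): lhs=(a,0) != rhs=(b,0)
Total violating triples: 126


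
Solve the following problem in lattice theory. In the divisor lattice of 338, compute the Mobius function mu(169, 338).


In a divisor lattice, mu(a,b) = mu(b/a) where mu is the classical Mobius function.
b/a = 338/169 = 2
Prime factorization of 2: primes [2]
2 is squarefree with 1 prime factor(s), so mu(2) = (-1)^1 = -1


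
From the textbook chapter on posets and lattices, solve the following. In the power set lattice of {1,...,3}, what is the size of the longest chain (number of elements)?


A chain is a totally ordered subset; we count the number of elements in a maximum chain.
Compute, for each element x, the size of the longest chain ending at x:
  {}: 1
  {1}: 2
  {2}: 2
  {3}: 2
  {1,2}: 3
  {1,3}: 3
  ...
A maximum chain: {} < {1} < {1,2} < {1,2,3}
Number of elements in the longest chain: 4


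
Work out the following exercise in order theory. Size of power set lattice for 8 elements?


Power set = 2^n.
2^8 = 256


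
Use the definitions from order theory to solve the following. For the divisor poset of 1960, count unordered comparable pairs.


A comparable pair {a,b} has a < b or b < a in the order.
Count unordered pairs where one element is strictly below the other.
Examples: {1,2}, {1,4}, {1,5}, {1,7}, ...
Total comparable pairs: 156


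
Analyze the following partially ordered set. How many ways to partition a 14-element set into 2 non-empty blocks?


S(n,k) = k*S(n-1,k) + S(n-1,k-1).
S(13,2) = 4095, S(13,1) = 1
S(14,2) = 2*4095 + 1 = 8190 + 1
S(14,2) = 8191


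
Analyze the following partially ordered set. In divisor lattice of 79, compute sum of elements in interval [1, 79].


Interval [1,79] in divisors of 79: [1, 79]
Sum = 80


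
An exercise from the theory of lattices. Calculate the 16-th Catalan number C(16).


C(n) = C(2n, n) / (n+1).
C(32, 16) = 601080390
C(16) = 601080390 / 17 = 35357670


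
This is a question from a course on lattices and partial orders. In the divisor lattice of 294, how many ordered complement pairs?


Complement pair (a,b): a meet b = bottom, a join b = top.
Here: gcd(a,b)=1 and lcm(a,b)=294, i.e. a*b=294 with a,b coprime.
Pairs found: (1,294), (2,147), (3,98), (6,49), ... (4 more)
Total ordered pairs: 8


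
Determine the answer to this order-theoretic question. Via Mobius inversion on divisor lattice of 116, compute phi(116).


phi(n) = n * prod_{p|n} (1 - 1/p).
Prime divisors of 116: [2, 29]
phi(116) = 116 * (1 - 1/2) * (1 - 1/29)
phi(116) = 56


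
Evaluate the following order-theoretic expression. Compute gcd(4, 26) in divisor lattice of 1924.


In a divisor lattice, meet = gcd (greatest common divisor).
By Euclidean algorithm or factoring: gcd(4,26) = 2


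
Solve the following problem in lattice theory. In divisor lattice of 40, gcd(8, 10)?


Meet=gcd.
gcd(8,10)=2


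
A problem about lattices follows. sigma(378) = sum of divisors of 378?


sigma(n) = sum of divisors.
Divisors of 378: [1, 2, 3, 6, 7, 9, 14, 18, 21, 27, 42, 54, 63, 126, 189, 378]
Sum = 960


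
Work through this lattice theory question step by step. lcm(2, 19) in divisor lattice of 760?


Join=lcm.
gcd(2,19)=1
lcm=38


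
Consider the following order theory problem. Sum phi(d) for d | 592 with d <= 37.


Divisors of 592 up to 37: [1, 2, 4, 8, 16, 37]
phi values: [1, 1, 2, 4, 8, 36]
Sum = 52


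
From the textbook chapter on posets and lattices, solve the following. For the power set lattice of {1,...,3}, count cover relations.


A cover relation a -< b holds when a < b with no c strictly between.
Cover relations:
  {} -< {1}
  {} -< {2}
  {} -< {3}
  {1} -< {1,2}
  {1} -< {1,3}
  {2} -< {1,2}
  {2} -< {2,3}
  {3} -< {1,3}
  ...4 more
Total: 12


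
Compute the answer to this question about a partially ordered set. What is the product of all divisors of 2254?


Divisors of 2254: [1, 2, 7, 14, 23, 46, 49, 98, 161, 322, 1127, 2254]
Product = n^(d(n)/2) = 2254^(12/2)
Product = 131136464365078828096


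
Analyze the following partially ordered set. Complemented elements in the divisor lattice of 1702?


An element a is complemented if some b has a meet b = bottom, a join b = top.
a is complemented iff gcd(a, n/a)=1, i.e. a is a unitary divisor of 1702.
Complemented elements: 1, 2, 23, 37, 46, 74, ... (2 more)
Count: 8


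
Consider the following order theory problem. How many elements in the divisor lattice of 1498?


Divisors of 1498: [1, 2, 7, 14, 107, 214, 749, 1498]
Count: 8


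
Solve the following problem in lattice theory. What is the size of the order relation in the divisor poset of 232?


The order relation is {(a,b) : a <= b}, reflexive so it includes (a,a).
Examples: (1,1), (1,116), (1,2), (1,232), (1,29), ...
Total ordered pairs: 30


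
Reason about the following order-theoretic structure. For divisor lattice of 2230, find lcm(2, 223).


In a divisor lattice, join = lcm (least common multiple).
Compute lcm iteratively: start with first element, then lcm(current, next).
Elements: [2, 223]
lcm(2,223) = 446
Final lcm = 446


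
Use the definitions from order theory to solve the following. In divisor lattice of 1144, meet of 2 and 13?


In a divisor lattice, meet = gcd (greatest common divisor).
By Euclidean algorithm or factoring: gcd(2,13) = 1


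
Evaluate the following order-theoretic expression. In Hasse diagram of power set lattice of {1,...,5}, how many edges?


A cover relation a -< b holds when a < b with no c strictly between.
Cover relations:
  {} -< {1}
  {} -< {2}
  {} -< {3}
  {} -< {4}
  {} -< {5}
  {1} -< {1,2}
  {1} -< {1,3}
  {1} -< {1,4}
  ...72 more
Total: 80


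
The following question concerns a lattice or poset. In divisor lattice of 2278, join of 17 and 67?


In a divisor lattice, join = lcm (least common multiple).
gcd(17,67) = 1
lcm(17,67) = 17*67/gcd = 1139/1 = 1139


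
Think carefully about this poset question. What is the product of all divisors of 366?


Divisors of 366: [1, 2, 3, 6, 61, 122, 183, 366]
Product = n^(d(n)/2) = 366^(8/2)
Product = 17944209936


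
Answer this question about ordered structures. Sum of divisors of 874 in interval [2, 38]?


Interval [2,38] in divisors of 874: [2, 38]
Sum = 40


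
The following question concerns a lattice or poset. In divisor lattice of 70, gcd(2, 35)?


Meet=gcd.
gcd(2,35)=1


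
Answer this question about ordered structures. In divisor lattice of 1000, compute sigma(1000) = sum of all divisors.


sigma(n) = sum of divisors.
Divisors of 1000: [1, 2, 4, 5, 8, 10, 20, 25, 40, 50, 100, 125, 200, 250, 500, 1000]
Sum = 2340


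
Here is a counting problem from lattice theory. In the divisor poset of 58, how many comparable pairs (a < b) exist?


A comparable pair {a,b} has a < b or b < a in the order.
Count unordered pairs where one element is strictly below the other.
Examples: {1,2}, {1,29}, {1,58}, {2,58}, ...
Total comparable pairs: 5


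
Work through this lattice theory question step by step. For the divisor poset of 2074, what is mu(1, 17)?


In a divisor lattice, mu(a,b) = mu(b/a) where mu is the classical Mobius function.
b/a = 17/1 = 17
Prime factorization of 17: primes [17]
17 is squarefree with 1 prime factor(s), so mu(17) = (-1)^1 = -1


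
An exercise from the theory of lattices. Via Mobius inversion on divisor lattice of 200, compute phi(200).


phi(n) = n * prod_{p|n} (1 - 1/p).
Prime divisors of 200: [2, 5]
phi(200) = 200 * (1 - 1/2) * (1 - 1/5)
phi(200) = 80


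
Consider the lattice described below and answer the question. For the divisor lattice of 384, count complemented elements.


An element a is complemented if some b has a meet b = bottom, a join b = top.
a is complemented iff gcd(a, n/a)=1, i.e. a is a unitary divisor of 384.
Complemented elements: 1, 3, 128, 384
Count: 4


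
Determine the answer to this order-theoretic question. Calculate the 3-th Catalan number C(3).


C(n) = C(2n, n) / (n+1).
C(6, 3) = 20
C(3) = 20 / 4 = 5


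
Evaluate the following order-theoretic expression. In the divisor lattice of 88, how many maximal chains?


A maximal chain goes from the minimum element to a maximal element via cover relations.
Counting all min-to-max paths in the cover graph.
Total maximal chains: 4


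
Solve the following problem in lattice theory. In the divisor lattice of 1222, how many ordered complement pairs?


Complement pair (a,b): a meet b = bottom, a join b = top.
Here: gcd(a,b)=1 and lcm(a,b)=1222, i.e. a*b=1222 with a,b coprime.
Pairs found: (1,1222), (2,611), (13,94), (26,47), ... (4 more)
Total ordered pairs: 8


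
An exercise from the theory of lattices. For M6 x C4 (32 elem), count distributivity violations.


Distributive law: a ^ (b v c) = (a ^ b) v (a ^ c).
Check all 32^3 = 32768 ordered triples (a,b,c).
  e.g. a=(a1,0), b=(a2,0), c=(a3,0): lhs=(a1,0) != rhs=(0,0)
  e.g. a=(a1,0), b=(a2,0), c=(a3,1): lhs=(a1,0) != rhs=(0,0)
Total violating triples: 7680


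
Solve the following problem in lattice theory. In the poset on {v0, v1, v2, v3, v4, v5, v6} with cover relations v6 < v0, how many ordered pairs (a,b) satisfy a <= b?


The order relation is {(a,b) : a <= b}, reflexive so it includes (a,a).
Examples: (v0,v0), (v1,v1), (v2,v2), (v3,v3), (v4,v4), ...
Total ordered pairs: 8


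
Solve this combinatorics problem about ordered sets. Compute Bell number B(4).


B(n) = number of set partitions of an n-element set.
B(n) satisfies the recurrence: B(n+1) = sum_k C(n,k)*B(k).
B(4) = 15


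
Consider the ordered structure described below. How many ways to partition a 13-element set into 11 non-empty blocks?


S(n,k) = k*S(n-1,k) + S(n-1,k-1).
S(12,11) = 66, S(12,10) = 1705
S(13,11) = 11*66 + 1705 = 726 + 1705
S(13,11) = 2431


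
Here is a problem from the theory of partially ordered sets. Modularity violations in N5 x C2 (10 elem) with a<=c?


Modular law: if a <= c then a v (b ^ c) = (a v b) ^ c.
Check all triples (a,b,c) with a <= c among 10 elements.
  e.g. a=(a,0), b=(c,0), c=(b,0): lhs=(a,0) != rhs=(b,0)
  e.g. a=(a,0), b=(c,1), c=(b,0): lhs=(a,0) != rhs=(b,0)
Total violating triples: 6


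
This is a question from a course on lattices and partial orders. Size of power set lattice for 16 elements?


Power set = 2^n.
2^16 = 65536


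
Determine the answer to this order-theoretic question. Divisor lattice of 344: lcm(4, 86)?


Join=lcm.
gcd(4,86)=2
lcm=172


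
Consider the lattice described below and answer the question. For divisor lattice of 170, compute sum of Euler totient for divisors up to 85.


Divisors of 170 up to 85: [1, 2, 5, 10, 17, 34, 85]
phi values: [1, 1, 4, 4, 16, 16, 64]
Sum = 106


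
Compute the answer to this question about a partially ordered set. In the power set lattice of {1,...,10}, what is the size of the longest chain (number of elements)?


A chain is a totally ordered subset; we count the number of elements in a maximum chain.
Compute, for each element x, the size of the longest chain ending at x:
  {}: 1
  {1}: 2
  {2}: 2
  {3}: 2
  {4}: 2
  {5}: 2
  ...
A maximum chain: {} < {1} < {1,2} < {1,2,3} < {1,2,3,4} < {1,2,3,4,5} < {1,2,3,4,5,6} < {1,2,3,4,5,6,7} < {1,2,3,4,5,6,7,8} < {1,2,3,4,5,6,7,8,9} < {1,2,3,4,5,6,7,8,9,10}
Number of elements in the longest chain: 11


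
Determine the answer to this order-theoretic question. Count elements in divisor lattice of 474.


Divisors of 474: [1, 2, 3, 6, 79, 158, 237, 474]
Count: 8


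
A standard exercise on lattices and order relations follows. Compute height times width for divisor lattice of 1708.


Height = length of longest chain minus 1; width = size of largest antichain.
A maximum chain: 1 | 61 | 427 | 854 | 1708  (height 4).
A maximum antichain: {4, 14, 122, 427}  (width 4).
Product = 4 * 4 = 16


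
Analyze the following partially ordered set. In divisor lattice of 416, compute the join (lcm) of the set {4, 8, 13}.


In a divisor lattice, join = lcm (least common multiple).
Compute lcm iteratively: start with first element, then lcm(current, next).
Elements: [4, 8, 13]
lcm(4,8) = 8
lcm(8,13) = 104
Final lcm = 104


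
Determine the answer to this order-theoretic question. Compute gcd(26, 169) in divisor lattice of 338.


In a divisor lattice, meet = gcd (greatest common divisor).
By Euclidean algorithm or factoring: gcd(26,169) = 13


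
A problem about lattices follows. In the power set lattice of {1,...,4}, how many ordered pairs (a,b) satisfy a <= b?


The order relation is {(a,b) : a <= b}, reflexive so it includes (a,a).
Examples: ({},{}), ({},{1,2}), ({},{1,2,3}), ({},{1,2,3,4}), ({},{1,2,4}), ...
Total ordered pairs: 81


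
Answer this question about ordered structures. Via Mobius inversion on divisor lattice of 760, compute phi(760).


phi(n) = n * prod_{p|n} (1 - 1/p).
Prime divisors of 760: [2, 5, 19]
phi(760) = 760 * (1 - 1/2) * (1 - 1/5) * (1 - 1/19)
phi(760) = 288


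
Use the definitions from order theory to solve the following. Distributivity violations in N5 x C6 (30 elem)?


Distributive law: a ^ (b v c) = (a ^ b) v (a ^ c).
Check all 30^3 = 27000 ordered triples (a,b,c).
  e.g. a=(b,0), b=(a,0), c=(c,0): lhs=(b,0) != rhs=(a,0)
  e.g. a=(b,0), b=(a,0), c=(c,1): lhs=(b,0) != rhs=(a,0)
Total violating triples: 432


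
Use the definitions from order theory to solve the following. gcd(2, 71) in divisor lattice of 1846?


Meet=gcd.
gcd(2,71)=1


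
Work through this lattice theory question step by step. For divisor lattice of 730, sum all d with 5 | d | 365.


Interval [5,365] in divisors of 730: [5, 365]
Sum = 370


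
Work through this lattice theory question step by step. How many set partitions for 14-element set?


B(n) = number of set partitions of an n-element set.
B(n) satisfies the recurrence: B(n+1) = sum_k C(n,k)*B(k).
B(14) = 190899322


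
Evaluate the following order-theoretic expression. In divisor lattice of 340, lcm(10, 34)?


Join=lcm.
gcd(10,34)=2
lcm=170


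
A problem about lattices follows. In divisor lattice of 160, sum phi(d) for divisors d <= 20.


Divisors of 160 up to 20: [1, 2, 4, 5, 8, 10, 16, 20]
phi values: [1, 1, 2, 4, 4, 4, 8, 8]
Sum = 32


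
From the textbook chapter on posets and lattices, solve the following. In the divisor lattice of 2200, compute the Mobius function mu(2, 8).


In a divisor lattice, mu(a,b) = mu(b/a) where mu is the classical Mobius function.
b/a = 8/2 = 4
Prime factorization of 4: primes [2]
4 is not squarefree, so mu(4) = 0


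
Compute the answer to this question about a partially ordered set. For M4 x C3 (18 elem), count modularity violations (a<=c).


Modular law: if a <= c then a v (b ^ c) = (a v b) ^ c.
Check all triples (a,b,c) with a <= c among 18 elements.
This lattice is modular (diamonds M_m and their chain-products are modular).
Total violating triples: 0


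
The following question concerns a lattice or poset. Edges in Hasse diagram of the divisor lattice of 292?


A cover relation a -< b holds when a < b with no c strictly between.
Cover relations:
  1 -< 2
  1 -< 73
  2 -< 4
  2 -< 146
  4 -< 292
  73 -< 146
  146 -< 292
Total: 7


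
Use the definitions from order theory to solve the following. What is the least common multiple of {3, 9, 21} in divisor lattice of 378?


In a divisor lattice, join = lcm (least common multiple).
Compute lcm iteratively: start with first element, then lcm(current, next).
Elements: [3, 9, 21]
lcm(3,9) = 9
lcm(9,21) = 63
Final lcm = 63


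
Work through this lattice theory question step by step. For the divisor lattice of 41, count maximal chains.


A maximal chain goes from the minimum element to a maximal element via cover relations.
Counting all min-to-max paths in the cover graph.
Total maximal chains: 1


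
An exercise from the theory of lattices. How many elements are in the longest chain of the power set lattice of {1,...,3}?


A chain is a totally ordered subset; we count the number of elements in a maximum chain.
Compute, for each element x, the size of the longest chain ending at x:
  {}: 1
  {1}: 2
  {2}: 2
  {3}: 2
  {1,2}: 3
  {1,3}: 3
  ...
A maximum chain: {} < {1} < {1,2} < {1,2,3}
Number of elements in the longest chain: 4


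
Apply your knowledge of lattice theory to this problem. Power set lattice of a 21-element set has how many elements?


Power set = 2^n.
2^21 = 2097152


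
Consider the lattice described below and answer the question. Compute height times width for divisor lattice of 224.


Height = length of longest chain minus 1; width = size of largest antichain.
A maximum chain: 1 | 7 | 14 | 28 | 56 | 112 | 224  (height 6).
A maximum antichain: {2, 7}  (width 2).
Product = 6 * 2 = 12


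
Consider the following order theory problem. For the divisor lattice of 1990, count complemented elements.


An element a is complemented if some b has a meet b = bottom, a join b = top.
a is complemented iff gcd(a, n/a)=1, i.e. a is a unitary divisor of 1990.
Complemented elements: 1, 2, 5, 10, 199, 398, ... (2 more)
Count: 8


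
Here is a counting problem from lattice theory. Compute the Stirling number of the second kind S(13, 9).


S(n,k) = k*S(n-1,k) + S(n-1,k-1).
S(12,9) = 22275, S(12,8) = 159027
S(13,9) = 9*22275 + 159027 = 200475 + 159027
S(13,9) = 359502


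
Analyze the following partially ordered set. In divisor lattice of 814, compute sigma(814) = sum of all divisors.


sigma(n) = sum of divisors.
Divisors of 814: [1, 2, 11, 22, 37, 74, 407, 814]
Sum = 1368


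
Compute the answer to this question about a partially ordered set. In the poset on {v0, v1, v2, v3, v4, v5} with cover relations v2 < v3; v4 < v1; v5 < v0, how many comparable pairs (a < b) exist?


A comparable pair {a,b} has a < b or b < a in the order.
Count unordered pairs where one element is strictly below the other.
Examples: {v0,v5}, {v1,v4}, {v2,v3}
Total comparable pairs: 3


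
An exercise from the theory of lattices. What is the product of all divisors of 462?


Divisors of 462: [1, 2, 3, 6, 7, 11, 14, 21, 22, 33, 42, 66, 77, 154, 231, 462]
Product = n^(d(n)/2) = 462^(16/2)
Product = 2075562447064149770496


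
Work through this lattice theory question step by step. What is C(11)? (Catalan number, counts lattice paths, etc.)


C(n) = C(2n, n) / (n+1).
C(22, 11) = 705432
C(11) = 705432 / 12 = 58786


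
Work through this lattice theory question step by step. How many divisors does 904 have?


Divisors of 904: [1, 2, 4, 8, 113, 226, 452, 904]
Count: 8


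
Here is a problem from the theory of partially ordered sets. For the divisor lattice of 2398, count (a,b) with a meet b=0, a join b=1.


Complement pair (a,b): a meet b = bottom, a join b = top.
Here: gcd(a,b)=1 and lcm(a,b)=2398, i.e. a*b=2398 with a,b coprime.
Pairs found: (1,2398), (2,1199), (11,218), (22,109), ... (4 more)
Total ordered pairs: 8


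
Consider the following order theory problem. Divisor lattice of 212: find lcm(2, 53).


In a divisor lattice, join = lcm (least common multiple).
gcd(2,53) = 1
lcm(2,53) = 2*53/gcd = 106/1 = 106


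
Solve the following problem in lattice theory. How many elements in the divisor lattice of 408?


Divisors of 408: [1, 2, 3, 4, 6, 8, 12, 17, 24, 34, 51, 68, 102, 136, 204, 408]
Count: 16


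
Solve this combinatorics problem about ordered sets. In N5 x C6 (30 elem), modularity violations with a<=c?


Modular law: if a <= c then a v (b ^ c) = (a v b) ^ c.
Check all triples (a,b,c) with a <= c among 30 elements.
  e.g. a=(a,0), b=(c,0), c=(b,0): lhs=(a,0) != rhs=(b,0)
  e.g. a=(a,0), b=(c,1), c=(b,0): lhs=(a,0) != rhs=(b,0)
Total violating triples: 126


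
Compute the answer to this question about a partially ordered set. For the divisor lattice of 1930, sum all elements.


sigma(n) = sum of divisors.
Divisors of 1930: [1, 2, 5, 10, 193, 386, 965, 1930]
Sum = 3492


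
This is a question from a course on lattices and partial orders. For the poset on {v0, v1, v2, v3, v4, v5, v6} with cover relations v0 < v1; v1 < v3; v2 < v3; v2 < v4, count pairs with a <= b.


The order relation is {(a,b) : a <= b}, reflexive so it includes (a,a).
Examples: (v0,v0), (v0,v1), (v0,v3), (v1,v1), (v1,v3), ...
Total ordered pairs: 12


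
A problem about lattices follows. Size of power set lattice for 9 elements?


Power set = 2^n.
2^9 = 512


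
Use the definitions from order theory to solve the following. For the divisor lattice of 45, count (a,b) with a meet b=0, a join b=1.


Complement pair (a,b): a meet b = bottom, a join b = top.
Here: gcd(a,b)=1 and lcm(a,b)=45, i.e. a*b=45 with a,b coprime.
Pairs found: (1,45), (5,9), (9,5), (45,1)
Total ordered pairs: 4


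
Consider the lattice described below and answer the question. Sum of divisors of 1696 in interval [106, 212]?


Interval [106,212] in divisors of 1696: [106, 212]
Sum = 318


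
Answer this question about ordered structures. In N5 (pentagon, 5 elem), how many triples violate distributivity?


Distributive law: a ^ (b v c) = (a ^ b) v (a ^ c).
Check all 5^3 = 125 ordered triples (a,b,c).
  e.g. a=b, b=a, c=c: lhs=b != rhs=a
  e.g. a=b, b=c, c=a: lhs=b != rhs=a
Total violating triples: 2


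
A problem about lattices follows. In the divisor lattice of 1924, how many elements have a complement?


An element a is complemented if some b has a meet b = bottom, a join b = top.
a is complemented iff gcd(a, n/a)=1, i.e. a is a unitary divisor of 1924.
Complemented elements: 1, 4, 13, 37, 52, 148, ... (2 more)
Count: 8


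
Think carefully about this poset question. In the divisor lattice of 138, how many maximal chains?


A maximal chain goes from the minimum element to a maximal element via cover relations.
Counting all min-to-max paths in the cover graph.
Total maximal chains: 6


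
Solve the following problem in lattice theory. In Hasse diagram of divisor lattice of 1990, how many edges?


A cover relation a -< b holds when a < b with no c strictly between.
Cover relations:
  1 -< 2
  1 -< 5
  1 -< 199
  2 -< 10
  2 -< 398
  5 -< 10
  5 -< 995
  10 -< 1990
  ...4 more
Total: 12


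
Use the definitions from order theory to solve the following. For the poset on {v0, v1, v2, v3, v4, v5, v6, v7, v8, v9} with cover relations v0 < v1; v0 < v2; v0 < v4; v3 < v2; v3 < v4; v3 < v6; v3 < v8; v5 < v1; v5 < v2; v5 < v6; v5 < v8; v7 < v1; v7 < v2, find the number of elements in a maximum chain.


A chain is a totally ordered subset; we count the number of elements in a maximum chain.
Compute, for each element x, the size of the longest chain ending at x:
  v0: 1
  v3: 1
  v5: 1
  v7: 1
  v9: 1
  v4: 2
  ...
A maximum chain: v0 < v1
Number of elements in the longest chain: 2


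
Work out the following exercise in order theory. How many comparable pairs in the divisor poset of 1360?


A comparable pair {a,b} has a < b or b < a in the order.
Count unordered pairs where one element is strictly below the other.
Examples: {1,2}, {1,4}, {1,5}, {1,8}, ...
Total comparable pairs: 115
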